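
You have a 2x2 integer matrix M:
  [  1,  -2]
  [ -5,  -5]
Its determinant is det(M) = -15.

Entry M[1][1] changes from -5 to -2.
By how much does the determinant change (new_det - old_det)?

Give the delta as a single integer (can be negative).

Cofactor C_11 = 1
Entry delta = -2 - -5 = 3
Det delta = entry_delta * cofactor = 3 * 1 = 3

Answer: 3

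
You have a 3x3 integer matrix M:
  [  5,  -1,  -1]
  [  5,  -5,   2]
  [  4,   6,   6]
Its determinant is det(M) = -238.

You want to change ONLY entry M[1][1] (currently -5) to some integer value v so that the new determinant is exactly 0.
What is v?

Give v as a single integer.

det is linear in entry M[1][1]: det = old_det + (v - -5) * C_11
Cofactor C_11 = 34
Want det = 0: -238 + (v - -5) * 34 = 0
  (v - -5) = 238 / 34 = 7
  v = -5 + (7) = 2

Answer: 2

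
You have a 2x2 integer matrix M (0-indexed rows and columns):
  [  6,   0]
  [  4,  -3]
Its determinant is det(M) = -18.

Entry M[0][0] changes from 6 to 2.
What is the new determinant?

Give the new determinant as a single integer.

Answer: -6

Derivation:
det is linear in row 0: changing M[0][0] by delta changes det by delta * cofactor(0,0).
Cofactor C_00 = (-1)^(0+0) * minor(0,0) = -3
Entry delta = 2 - 6 = -4
Det delta = -4 * -3 = 12
New det = -18 + 12 = -6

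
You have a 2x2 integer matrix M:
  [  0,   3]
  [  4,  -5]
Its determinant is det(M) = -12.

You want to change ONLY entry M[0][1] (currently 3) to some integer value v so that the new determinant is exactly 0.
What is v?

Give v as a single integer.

det is linear in entry M[0][1]: det = old_det + (v - 3) * C_01
Cofactor C_01 = -4
Want det = 0: -12 + (v - 3) * -4 = 0
  (v - 3) = 12 / -4 = -3
  v = 3 + (-3) = 0

Answer: 0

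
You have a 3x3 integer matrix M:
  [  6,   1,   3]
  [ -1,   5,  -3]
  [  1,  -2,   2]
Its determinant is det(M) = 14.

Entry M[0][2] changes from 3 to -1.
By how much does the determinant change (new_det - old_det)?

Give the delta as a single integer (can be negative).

Cofactor C_02 = -3
Entry delta = -1 - 3 = -4
Det delta = entry_delta * cofactor = -4 * -3 = 12

Answer: 12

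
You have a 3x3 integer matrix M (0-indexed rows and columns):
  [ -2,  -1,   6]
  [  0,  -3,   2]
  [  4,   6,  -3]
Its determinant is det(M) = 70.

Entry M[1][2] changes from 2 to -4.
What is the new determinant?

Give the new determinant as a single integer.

det is linear in row 1: changing M[1][2] by delta changes det by delta * cofactor(1,2).
Cofactor C_12 = (-1)^(1+2) * minor(1,2) = 8
Entry delta = -4 - 2 = -6
Det delta = -6 * 8 = -48
New det = 70 + -48 = 22

Answer: 22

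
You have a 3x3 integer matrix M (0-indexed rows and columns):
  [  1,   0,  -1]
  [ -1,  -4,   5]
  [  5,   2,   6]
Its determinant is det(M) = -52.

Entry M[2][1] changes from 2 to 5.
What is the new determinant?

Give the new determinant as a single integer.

det is linear in row 2: changing M[2][1] by delta changes det by delta * cofactor(2,1).
Cofactor C_21 = (-1)^(2+1) * minor(2,1) = -4
Entry delta = 5 - 2 = 3
Det delta = 3 * -4 = -12
New det = -52 + -12 = -64

Answer: -64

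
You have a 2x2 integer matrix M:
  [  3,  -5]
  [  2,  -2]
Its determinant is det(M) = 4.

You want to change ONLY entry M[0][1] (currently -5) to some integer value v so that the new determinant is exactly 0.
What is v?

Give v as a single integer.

Answer: -3

Derivation:
det is linear in entry M[0][1]: det = old_det + (v - -5) * C_01
Cofactor C_01 = -2
Want det = 0: 4 + (v - -5) * -2 = 0
  (v - -5) = -4 / -2 = 2
  v = -5 + (2) = -3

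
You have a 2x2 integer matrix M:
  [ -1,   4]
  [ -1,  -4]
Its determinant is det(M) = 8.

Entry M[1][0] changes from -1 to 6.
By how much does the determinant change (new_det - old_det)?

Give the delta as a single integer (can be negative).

Cofactor C_10 = -4
Entry delta = 6 - -1 = 7
Det delta = entry_delta * cofactor = 7 * -4 = -28

Answer: -28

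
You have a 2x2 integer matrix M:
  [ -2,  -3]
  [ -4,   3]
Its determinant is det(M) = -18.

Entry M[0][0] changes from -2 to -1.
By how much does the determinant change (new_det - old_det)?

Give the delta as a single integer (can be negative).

Cofactor C_00 = 3
Entry delta = -1 - -2 = 1
Det delta = entry_delta * cofactor = 1 * 3 = 3

Answer: 3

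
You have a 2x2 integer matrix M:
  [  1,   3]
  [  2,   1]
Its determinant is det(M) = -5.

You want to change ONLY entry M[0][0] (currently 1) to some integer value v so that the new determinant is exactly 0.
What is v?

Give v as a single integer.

Answer: 6

Derivation:
det is linear in entry M[0][0]: det = old_det + (v - 1) * C_00
Cofactor C_00 = 1
Want det = 0: -5 + (v - 1) * 1 = 0
  (v - 1) = 5 / 1 = 5
  v = 1 + (5) = 6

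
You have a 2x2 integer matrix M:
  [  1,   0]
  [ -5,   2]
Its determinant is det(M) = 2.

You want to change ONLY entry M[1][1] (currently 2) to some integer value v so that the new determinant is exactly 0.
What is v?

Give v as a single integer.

det is linear in entry M[1][1]: det = old_det + (v - 2) * C_11
Cofactor C_11 = 1
Want det = 0: 2 + (v - 2) * 1 = 0
  (v - 2) = -2 / 1 = -2
  v = 2 + (-2) = 0

Answer: 0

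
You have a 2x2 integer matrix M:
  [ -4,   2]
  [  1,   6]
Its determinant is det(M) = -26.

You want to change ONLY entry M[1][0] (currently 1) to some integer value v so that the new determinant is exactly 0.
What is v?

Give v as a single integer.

Answer: -12

Derivation:
det is linear in entry M[1][0]: det = old_det + (v - 1) * C_10
Cofactor C_10 = -2
Want det = 0: -26 + (v - 1) * -2 = 0
  (v - 1) = 26 / -2 = -13
  v = 1 + (-13) = -12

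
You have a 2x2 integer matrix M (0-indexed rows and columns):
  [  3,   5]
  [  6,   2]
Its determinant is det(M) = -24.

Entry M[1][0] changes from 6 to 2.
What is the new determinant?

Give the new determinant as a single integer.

Answer: -4

Derivation:
det is linear in row 1: changing M[1][0] by delta changes det by delta * cofactor(1,0).
Cofactor C_10 = (-1)^(1+0) * minor(1,0) = -5
Entry delta = 2 - 6 = -4
Det delta = -4 * -5 = 20
New det = -24 + 20 = -4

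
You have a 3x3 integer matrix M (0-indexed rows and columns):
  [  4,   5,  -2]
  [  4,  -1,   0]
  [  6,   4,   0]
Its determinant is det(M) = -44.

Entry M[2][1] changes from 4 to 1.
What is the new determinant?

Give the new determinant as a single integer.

det is linear in row 2: changing M[2][1] by delta changes det by delta * cofactor(2,1).
Cofactor C_21 = (-1)^(2+1) * minor(2,1) = -8
Entry delta = 1 - 4 = -3
Det delta = -3 * -8 = 24
New det = -44 + 24 = -20

Answer: -20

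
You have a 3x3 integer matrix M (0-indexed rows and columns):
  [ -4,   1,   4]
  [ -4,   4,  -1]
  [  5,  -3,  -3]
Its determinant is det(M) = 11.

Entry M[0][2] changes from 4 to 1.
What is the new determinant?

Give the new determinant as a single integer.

det is linear in row 0: changing M[0][2] by delta changes det by delta * cofactor(0,2).
Cofactor C_02 = (-1)^(0+2) * minor(0,2) = -8
Entry delta = 1 - 4 = -3
Det delta = -3 * -8 = 24
New det = 11 + 24 = 35

Answer: 35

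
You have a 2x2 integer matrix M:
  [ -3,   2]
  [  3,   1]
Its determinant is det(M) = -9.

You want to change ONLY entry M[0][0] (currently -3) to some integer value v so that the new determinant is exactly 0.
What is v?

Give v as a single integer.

det is linear in entry M[0][0]: det = old_det + (v - -3) * C_00
Cofactor C_00 = 1
Want det = 0: -9 + (v - -3) * 1 = 0
  (v - -3) = 9 / 1 = 9
  v = -3 + (9) = 6

Answer: 6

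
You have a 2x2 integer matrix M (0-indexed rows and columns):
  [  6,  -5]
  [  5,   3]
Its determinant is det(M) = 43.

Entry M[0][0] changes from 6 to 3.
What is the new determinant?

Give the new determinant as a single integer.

det is linear in row 0: changing M[0][0] by delta changes det by delta * cofactor(0,0).
Cofactor C_00 = (-1)^(0+0) * minor(0,0) = 3
Entry delta = 3 - 6 = -3
Det delta = -3 * 3 = -9
New det = 43 + -9 = 34

Answer: 34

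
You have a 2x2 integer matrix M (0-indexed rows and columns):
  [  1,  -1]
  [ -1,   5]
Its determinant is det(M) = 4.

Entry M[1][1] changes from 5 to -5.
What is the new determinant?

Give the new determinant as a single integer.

Answer: -6

Derivation:
det is linear in row 1: changing M[1][1] by delta changes det by delta * cofactor(1,1).
Cofactor C_11 = (-1)^(1+1) * minor(1,1) = 1
Entry delta = -5 - 5 = -10
Det delta = -10 * 1 = -10
New det = 4 + -10 = -6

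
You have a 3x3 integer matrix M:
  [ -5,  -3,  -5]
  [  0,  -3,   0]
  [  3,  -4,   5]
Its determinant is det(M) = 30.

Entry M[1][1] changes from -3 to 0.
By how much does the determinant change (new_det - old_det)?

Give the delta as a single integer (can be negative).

Cofactor C_11 = -10
Entry delta = 0 - -3 = 3
Det delta = entry_delta * cofactor = 3 * -10 = -30

Answer: -30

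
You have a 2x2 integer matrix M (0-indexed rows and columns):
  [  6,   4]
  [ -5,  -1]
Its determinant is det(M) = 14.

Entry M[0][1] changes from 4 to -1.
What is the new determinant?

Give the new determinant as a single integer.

det is linear in row 0: changing M[0][1] by delta changes det by delta * cofactor(0,1).
Cofactor C_01 = (-1)^(0+1) * minor(0,1) = 5
Entry delta = -1 - 4 = -5
Det delta = -5 * 5 = -25
New det = 14 + -25 = -11

Answer: -11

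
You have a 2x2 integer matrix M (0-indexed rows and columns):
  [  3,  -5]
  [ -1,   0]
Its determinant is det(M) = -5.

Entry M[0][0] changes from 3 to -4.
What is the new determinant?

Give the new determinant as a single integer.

Answer: -5

Derivation:
det is linear in row 0: changing M[0][0] by delta changes det by delta * cofactor(0,0).
Cofactor C_00 = (-1)^(0+0) * minor(0,0) = 0
Entry delta = -4 - 3 = -7
Det delta = -7 * 0 = 0
New det = -5 + 0 = -5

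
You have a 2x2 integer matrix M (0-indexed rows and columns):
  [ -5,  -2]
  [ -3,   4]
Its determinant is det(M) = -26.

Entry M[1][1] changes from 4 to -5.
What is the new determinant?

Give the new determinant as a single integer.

Answer: 19

Derivation:
det is linear in row 1: changing M[1][1] by delta changes det by delta * cofactor(1,1).
Cofactor C_11 = (-1)^(1+1) * minor(1,1) = -5
Entry delta = -5 - 4 = -9
Det delta = -9 * -5 = 45
New det = -26 + 45 = 19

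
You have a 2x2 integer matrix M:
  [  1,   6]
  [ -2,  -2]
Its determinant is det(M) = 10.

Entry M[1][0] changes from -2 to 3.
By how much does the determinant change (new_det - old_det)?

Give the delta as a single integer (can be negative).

Cofactor C_10 = -6
Entry delta = 3 - -2 = 5
Det delta = entry_delta * cofactor = 5 * -6 = -30

Answer: -30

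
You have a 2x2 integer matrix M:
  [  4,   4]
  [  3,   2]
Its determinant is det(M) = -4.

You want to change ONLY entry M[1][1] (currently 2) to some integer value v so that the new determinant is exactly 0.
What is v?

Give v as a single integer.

det is linear in entry M[1][1]: det = old_det + (v - 2) * C_11
Cofactor C_11 = 4
Want det = 0: -4 + (v - 2) * 4 = 0
  (v - 2) = 4 / 4 = 1
  v = 2 + (1) = 3

Answer: 3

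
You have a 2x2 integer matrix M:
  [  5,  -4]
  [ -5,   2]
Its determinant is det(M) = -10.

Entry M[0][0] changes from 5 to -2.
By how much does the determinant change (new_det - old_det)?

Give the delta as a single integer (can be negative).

Answer: -14

Derivation:
Cofactor C_00 = 2
Entry delta = -2 - 5 = -7
Det delta = entry_delta * cofactor = -7 * 2 = -14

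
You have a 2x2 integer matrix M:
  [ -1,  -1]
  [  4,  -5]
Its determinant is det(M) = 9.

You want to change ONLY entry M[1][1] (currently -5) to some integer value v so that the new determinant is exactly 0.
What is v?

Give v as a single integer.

Answer: 4

Derivation:
det is linear in entry M[1][1]: det = old_det + (v - -5) * C_11
Cofactor C_11 = -1
Want det = 0: 9 + (v - -5) * -1 = 0
  (v - -5) = -9 / -1 = 9
  v = -5 + (9) = 4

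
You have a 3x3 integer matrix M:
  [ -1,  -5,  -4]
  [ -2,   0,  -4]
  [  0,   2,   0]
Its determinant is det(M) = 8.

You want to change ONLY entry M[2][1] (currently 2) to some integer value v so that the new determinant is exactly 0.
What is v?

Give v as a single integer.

det is linear in entry M[2][1]: det = old_det + (v - 2) * C_21
Cofactor C_21 = 4
Want det = 0: 8 + (v - 2) * 4 = 0
  (v - 2) = -8 / 4 = -2
  v = 2 + (-2) = 0

Answer: 0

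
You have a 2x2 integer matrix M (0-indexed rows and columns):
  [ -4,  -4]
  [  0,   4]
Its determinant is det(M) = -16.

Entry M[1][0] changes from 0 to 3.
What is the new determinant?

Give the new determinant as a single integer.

Answer: -4

Derivation:
det is linear in row 1: changing M[1][0] by delta changes det by delta * cofactor(1,0).
Cofactor C_10 = (-1)^(1+0) * minor(1,0) = 4
Entry delta = 3 - 0 = 3
Det delta = 3 * 4 = 12
New det = -16 + 12 = -4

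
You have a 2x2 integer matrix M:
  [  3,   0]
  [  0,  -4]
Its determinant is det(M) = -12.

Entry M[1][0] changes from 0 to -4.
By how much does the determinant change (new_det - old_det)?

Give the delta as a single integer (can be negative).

Answer: 0

Derivation:
Cofactor C_10 = 0
Entry delta = -4 - 0 = -4
Det delta = entry_delta * cofactor = -4 * 0 = 0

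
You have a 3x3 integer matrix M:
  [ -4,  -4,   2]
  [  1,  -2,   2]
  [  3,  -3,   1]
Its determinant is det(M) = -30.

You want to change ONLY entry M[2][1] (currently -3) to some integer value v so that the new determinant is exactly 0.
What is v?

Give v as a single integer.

Answer: 0

Derivation:
det is linear in entry M[2][1]: det = old_det + (v - -3) * C_21
Cofactor C_21 = 10
Want det = 0: -30 + (v - -3) * 10 = 0
  (v - -3) = 30 / 10 = 3
  v = -3 + (3) = 0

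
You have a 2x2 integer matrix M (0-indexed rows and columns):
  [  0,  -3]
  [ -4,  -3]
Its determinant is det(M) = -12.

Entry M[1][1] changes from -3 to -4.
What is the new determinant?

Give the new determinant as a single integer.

Answer: -12

Derivation:
det is linear in row 1: changing M[1][1] by delta changes det by delta * cofactor(1,1).
Cofactor C_11 = (-1)^(1+1) * minor(1,1) = 0
Entry delta = -4 - -3 = -1
Det delta = -1 * 0 = 0
New det = -12 + 0 = -12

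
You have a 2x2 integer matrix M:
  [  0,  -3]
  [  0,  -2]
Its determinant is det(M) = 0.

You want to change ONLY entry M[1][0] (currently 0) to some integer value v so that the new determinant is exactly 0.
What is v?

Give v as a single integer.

Answer: 0

Derivation:
det is linear in entry M[1][0]: det = old_det + (v - 0) * C_10
Cofactor C_10 = 3
Want det = 0: 0 + (v - 0) * 3 = 0
  (v - 0) = 0 / 3 = 0
  v = 0 + (0) = 0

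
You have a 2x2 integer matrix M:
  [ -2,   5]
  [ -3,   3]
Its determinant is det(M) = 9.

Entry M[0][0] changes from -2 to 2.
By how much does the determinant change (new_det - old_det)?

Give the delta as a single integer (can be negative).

Answer: 12

Derivation:
Cofactor C_00 = 3
Entry delta = 2 - -2 = 4
Det delta = entry_delta * cofactor = 4 * 3 = 12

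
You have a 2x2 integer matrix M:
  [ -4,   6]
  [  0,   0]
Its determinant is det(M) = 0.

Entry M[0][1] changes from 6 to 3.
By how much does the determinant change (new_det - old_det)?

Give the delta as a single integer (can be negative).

Answer: 0

Derivation:
Cofactor C_01 = 0
Entry delta = 3 - 6 = -3
Det delta = entry_delta * cofactor = -3 * 0 = 0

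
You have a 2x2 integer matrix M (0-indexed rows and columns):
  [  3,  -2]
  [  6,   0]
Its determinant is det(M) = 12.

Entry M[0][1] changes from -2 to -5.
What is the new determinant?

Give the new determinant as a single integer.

Answer: 30

Derivation:
det is linear in row 0: changing M[0][1] by delta changes det by delta * cofactor(0,1).
Cofactor C_01 = (-1)^(0+1) * minor(0,1) = -6
Entry delta = -5 - -2 = -3
Det delta = -3 * -6 = 18
New det = 12 + 18 = 30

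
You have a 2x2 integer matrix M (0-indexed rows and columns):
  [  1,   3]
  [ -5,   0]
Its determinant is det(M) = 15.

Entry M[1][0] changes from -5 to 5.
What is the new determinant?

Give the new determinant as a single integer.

det is linear in row 1: changing M[1][0] by delta changes det by delta * cofactor(1,0).
Cofactor C_10 = (-1)^(1+0) * minor(1,0) = -3
Entry delta = 5 - -5 = 10
Det delta = 10 * -3 = -30
New det = 15 + -30 = -15

Answer: -15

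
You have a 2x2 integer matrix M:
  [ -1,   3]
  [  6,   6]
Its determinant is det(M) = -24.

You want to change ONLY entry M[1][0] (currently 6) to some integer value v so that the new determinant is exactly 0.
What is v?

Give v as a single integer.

Answer: -2

Derivation:
det is linear in entry M[1][0]: det = old_det + (v - 6) * C_10
Cofactor C_10 = -3
Want det = 0: -24 + (v - 6) * -3 = 0
  (v - 6) = 24 / -3 = -8
  v = 6 + (-8) = -2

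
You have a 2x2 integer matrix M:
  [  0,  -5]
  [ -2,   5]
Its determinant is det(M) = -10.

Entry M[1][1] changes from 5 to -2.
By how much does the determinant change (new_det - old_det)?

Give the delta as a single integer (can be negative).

Cofactor C_11 = 0
Entry delta = -2 - 5 = -7
Det delta = entry_delta * cofactor = -7 * 0 = 0

Answer: 0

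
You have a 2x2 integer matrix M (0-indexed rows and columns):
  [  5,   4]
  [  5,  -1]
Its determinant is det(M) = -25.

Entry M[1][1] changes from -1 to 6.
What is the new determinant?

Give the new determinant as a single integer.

det is linear in row 1: changing M[1][1] by delta changes det by delta * cofactor(1,1).
Cofactor C_11 = (-1)^(1+1) * minor(1,1) = 5
Entry delta = 6 - -1 = 7
Det delta = 7 * 5 = 35
New det = -25 + 35 = 10

Answer: 10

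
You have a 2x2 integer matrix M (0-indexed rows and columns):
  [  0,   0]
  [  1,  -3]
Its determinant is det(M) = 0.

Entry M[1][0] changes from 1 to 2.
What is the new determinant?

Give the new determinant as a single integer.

Answer: 0

Derivation:
det is linear in row 1: changing M[1][0] by delta changes det by delta * cofactor(1,0).
Cofactor C_10 = (-1)^(1+0) * minor(1,0) = 0
Entry delta = 2 - 1 = 1
Det delta = 1 * 0 = 0
New det = 0 + 0 = 0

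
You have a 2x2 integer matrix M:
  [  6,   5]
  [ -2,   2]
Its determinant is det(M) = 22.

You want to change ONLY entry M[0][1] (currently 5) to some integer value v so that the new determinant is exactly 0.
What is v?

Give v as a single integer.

det is linear in entry M[0][1]: det = old_det + (v - 5) * C_01
Cofactor C_01 = 2
Want det = 0: 22 + (v - 5) * 2 = 0
  (v - 5) = -22 / 2 = -11
  v = 5 + (-11) = -6

Answer: -6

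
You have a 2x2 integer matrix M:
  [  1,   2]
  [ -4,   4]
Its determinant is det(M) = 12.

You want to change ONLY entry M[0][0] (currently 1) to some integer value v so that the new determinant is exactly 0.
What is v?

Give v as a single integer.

det is linear in entry M[0][0]: det = old_det + (v - 1) * C_00
Cofactor C_00 = 4
Want det = 0: 12 + (v - 1) * 4 = 0
  (v - 1) = -12 / 4 = -3
  v = 1 + (-3) = -2

Answer: -2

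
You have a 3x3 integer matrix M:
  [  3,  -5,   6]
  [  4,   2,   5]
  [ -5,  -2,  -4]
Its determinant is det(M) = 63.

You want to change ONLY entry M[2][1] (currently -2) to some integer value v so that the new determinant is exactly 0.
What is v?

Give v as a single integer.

Answer: -9

Derivation:
det is linear in entry M[2][1]: det = old_det + (v - -2) * C_21
Cofactor C_21 = 9
Want det = 0: 63 + (v - -2) * 9 = 0
  (v - -2) = -63 / 9 = -7
  v = -2 + (-7) = -9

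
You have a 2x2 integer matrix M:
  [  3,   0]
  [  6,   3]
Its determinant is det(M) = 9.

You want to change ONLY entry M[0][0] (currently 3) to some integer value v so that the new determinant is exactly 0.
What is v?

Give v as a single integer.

det is linear in entry M[0][0]: det = old_det + (v - 3) * C_00
Cofactor C_00 = 3
Want det = 0: 9 + (v - 3) * 3 = 0
  (v - 3) = -9 / 3 = -3
  v = 3 + (-3) = 0

Answer: 0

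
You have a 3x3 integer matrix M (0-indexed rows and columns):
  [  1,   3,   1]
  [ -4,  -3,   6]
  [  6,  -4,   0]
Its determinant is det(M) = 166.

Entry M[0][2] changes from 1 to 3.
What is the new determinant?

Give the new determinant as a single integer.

Answer: 234

Derivation:
det is linear in row 0: changing M[0][2] by delta changes det by delta * cofactor(0,2).
Cofactor C_02 = (-1)^(0+2) * minor(0,2) = 34
Entry delta = 3 - 1 = 2
Det delta = 2 * 34 = 68
New det = 166 + 68 = 234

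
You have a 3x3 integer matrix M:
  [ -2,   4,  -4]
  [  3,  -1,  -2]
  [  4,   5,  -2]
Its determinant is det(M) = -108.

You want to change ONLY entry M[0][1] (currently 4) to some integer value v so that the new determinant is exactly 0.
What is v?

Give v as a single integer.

det is linear in entry M[0][1]: det = old_det + (v - 4) * C_01
Cofactor C_01 = -2
Want det = 0: -108 + (v - 4) * -2 = 0
  (v - 4) = 108 / -2 = -54
  v = 4 + (-54) = -50

Answer: -50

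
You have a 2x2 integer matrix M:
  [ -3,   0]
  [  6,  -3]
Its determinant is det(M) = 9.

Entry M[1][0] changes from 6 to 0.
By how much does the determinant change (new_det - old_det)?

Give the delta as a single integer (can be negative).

Answer: 0

Derivation:
Cofactor C_10 = 0
Entry delta = 0 - 6 = -6
Det delta = entry_delta * cofactor = -6 * 0 = 0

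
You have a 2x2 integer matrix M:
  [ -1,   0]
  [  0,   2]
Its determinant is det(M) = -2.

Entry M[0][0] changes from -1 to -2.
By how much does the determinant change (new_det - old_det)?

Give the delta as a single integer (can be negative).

Cofactor C_00 = 2
Entry delta = -2 - -1 = -1
Det delta = entry_delta * cofactor = -1 * 2 = -2

Answer: -2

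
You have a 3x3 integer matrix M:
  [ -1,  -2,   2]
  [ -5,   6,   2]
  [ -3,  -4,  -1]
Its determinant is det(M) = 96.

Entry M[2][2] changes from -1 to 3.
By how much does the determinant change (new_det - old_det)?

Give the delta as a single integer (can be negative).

Cofactor C_22 = -16
Entry delta = 3 - -1 = 4
Det delta = entry_delta * cofactor = 4 * -16 = -64

Answer: -64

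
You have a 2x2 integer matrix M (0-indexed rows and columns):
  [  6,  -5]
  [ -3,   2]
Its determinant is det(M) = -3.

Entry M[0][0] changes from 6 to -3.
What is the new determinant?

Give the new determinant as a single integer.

Answer: -21

Derivation:
det is linear in row 0: changing M[0][0] by delta changes det by delta * cofactor(0,0).
Cofactor C_00 = (-1)^(0+0) * minor(0,0) = 2
Entry delta = -3 - 6 = -9
Det delta = -9 * 2 = -18
New det = -3 + -18 = -21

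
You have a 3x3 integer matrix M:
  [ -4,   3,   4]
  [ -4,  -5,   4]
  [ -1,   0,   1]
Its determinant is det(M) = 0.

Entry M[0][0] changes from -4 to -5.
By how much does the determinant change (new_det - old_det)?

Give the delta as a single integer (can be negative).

Answer: 5

Derivation:
Cofactor C_00 = -5
Entry delta = -5 - -4 = -1
Det delta = entry_delta * cofactor = -1 * -5 = 5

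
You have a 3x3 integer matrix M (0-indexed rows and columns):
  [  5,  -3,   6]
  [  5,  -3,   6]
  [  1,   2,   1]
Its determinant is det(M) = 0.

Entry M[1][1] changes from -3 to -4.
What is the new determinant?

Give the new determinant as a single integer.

det is linear in row 1: changing M[1][1] by delta changes det by delta * cofactor(1,1).
Cofactor C_11 = (-1)^(1+1) * minor(1,1) = -1
Entry delta = -4 - -3 = -1
Det delta = -1 * -1 = 1
New det = 0 + 1 = 1

Answer: 1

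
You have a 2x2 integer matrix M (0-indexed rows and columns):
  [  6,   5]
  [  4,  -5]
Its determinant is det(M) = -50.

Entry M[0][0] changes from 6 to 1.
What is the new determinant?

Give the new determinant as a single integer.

det is linear in row 0: changing M[0][0] by delta changes det by delta * cofactor(0,0).
Cofactor C_00 = (-1)^(0+0) * minor(0,0) = -5
Entry delta = 1 - 6 = -5
Det delta = -5 * -5 = 25
New det = -50 + 25 = -25

Answer: -25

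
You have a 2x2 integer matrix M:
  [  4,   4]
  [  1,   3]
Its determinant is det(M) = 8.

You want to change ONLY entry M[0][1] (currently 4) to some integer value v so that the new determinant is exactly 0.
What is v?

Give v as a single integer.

Answer: 12

Derivation:
det is linear in entry M[0][1]: det = old_det + (v - 4) * C_01
Cofactor C_01 = -1
Want det = 0: 8 + (v - 4) * -1 = 0
  (v - 4) = -8 / -1 = 8
  v = 4 + (8) = 12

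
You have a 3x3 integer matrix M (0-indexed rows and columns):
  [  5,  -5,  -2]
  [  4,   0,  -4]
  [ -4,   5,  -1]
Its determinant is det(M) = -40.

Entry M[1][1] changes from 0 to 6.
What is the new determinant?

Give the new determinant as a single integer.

Answer: -118

Derivation:
det is linear in row 1: changing M[1][1] by delta changes det by delta * cofactor(1,1).
Cofactor C_11 = (-1)^(1+1) * minor(1,1) = -13
Entry delta = 6 - 0 = 6
Det delta = 6 * -13 = -78
New det = -40 + -78 = -118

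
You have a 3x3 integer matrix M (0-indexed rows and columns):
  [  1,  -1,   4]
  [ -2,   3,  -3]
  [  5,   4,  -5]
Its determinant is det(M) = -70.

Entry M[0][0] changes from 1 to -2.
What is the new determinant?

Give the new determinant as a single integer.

det is linear in row 0: changing M[0][0] by delta changes det by delta * cofactor(0,0).
Cofactor C_00 = (-1)^(0+0) * minor(0,0) = -3
Entry delta = -2 - 1 = -3
Det delta = -3 * -3 = 9
New det = -70 + 9 = -61

Answer: -61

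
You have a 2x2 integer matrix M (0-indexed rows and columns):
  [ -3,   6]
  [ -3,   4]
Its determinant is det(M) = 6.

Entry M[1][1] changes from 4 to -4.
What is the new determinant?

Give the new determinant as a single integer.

Answer: 30

Derivation:
det is linear in row 1: changing M[1][1] by delta changes det by delta * cofactor(1,1).
Cofactor C_11 = (-1)^(1+1) * minor(1,1) = -3
Entry delta = -4 - 4 = -8
Det delta = -8 * -3 = 24
New det = 6 + 24 = 30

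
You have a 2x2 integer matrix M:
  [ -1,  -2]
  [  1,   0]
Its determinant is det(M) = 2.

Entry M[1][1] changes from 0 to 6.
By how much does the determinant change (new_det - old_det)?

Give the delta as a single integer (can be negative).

Answer: -6

Derivation:
Cofactor C_11 = -1
Entry delta = 6 - 0 = 6
Det delta = entry_delta * cofactor = 6 * -1 = -6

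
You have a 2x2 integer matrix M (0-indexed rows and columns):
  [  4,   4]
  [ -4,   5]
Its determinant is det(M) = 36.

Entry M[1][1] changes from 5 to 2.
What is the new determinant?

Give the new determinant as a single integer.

det is linear in row 1: changing M[1][1] by delta changes det by delta * cofactor(1,1).
Cofactor C_11 = (-1)^(1+1) * minor(1,1) = 4
Entry delta = 2 - 5 = -3
Det delta = -3 * 4 = -12
New det = 36 + -12 = 24

Answer: 24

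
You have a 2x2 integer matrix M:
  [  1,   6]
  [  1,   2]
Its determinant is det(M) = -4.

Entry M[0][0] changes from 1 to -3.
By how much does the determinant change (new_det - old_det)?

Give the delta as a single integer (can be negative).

Cofactor C_00 = 2
Entry delta = -3 - 1 = -4
Det delta = entry_delta * cofactor = -4 * 2 = -8

Answer: -8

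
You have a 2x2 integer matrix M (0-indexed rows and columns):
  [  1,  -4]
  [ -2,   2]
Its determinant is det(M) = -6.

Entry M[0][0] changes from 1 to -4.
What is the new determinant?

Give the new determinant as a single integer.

det is linear in row 0: changing M[0][0] by delta changes det by delta * cofactor(0,0).
Cofactor C_00 = (-1)^(0+0) * minor(0,0) = 2
Entry delta = -4 - 1 = -5
Det delta = -5 * 2 = -10
New det = -6 + -10 = -16

Answer: -16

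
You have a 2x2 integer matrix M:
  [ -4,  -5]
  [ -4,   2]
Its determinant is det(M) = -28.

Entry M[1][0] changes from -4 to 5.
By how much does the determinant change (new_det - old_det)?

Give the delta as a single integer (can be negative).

Answer: 45

Derivation:
Cofactor C_10 = 5
Entry delta = 5 - -4 = 9
Det delta = entry_delta * cofactor = 9 * 5 = 45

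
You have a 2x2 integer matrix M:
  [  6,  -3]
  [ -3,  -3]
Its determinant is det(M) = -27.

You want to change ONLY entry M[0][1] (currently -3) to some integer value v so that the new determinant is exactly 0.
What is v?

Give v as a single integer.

det is linear in entry M[0][1]: det = old_det + (v - -3) * C_01
Cofactor C_01 = 3
Want det = 0: -27 + (v - -3) * 3 = 0
  (v - -3) = 27 / 3 = 9
  v = -3 + (9) = 6

Answer: 6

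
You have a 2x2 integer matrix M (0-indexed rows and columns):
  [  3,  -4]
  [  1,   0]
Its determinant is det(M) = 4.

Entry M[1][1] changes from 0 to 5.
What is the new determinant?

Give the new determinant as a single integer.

Answer: 19

Derivation:
det is linear in row 1: changing M[1][1] by delta changes det by delta * cofactor(1,1).
Cofactor C_11 = (-1)^(1+1) * minor(1,1) = 3
Entry delta = 5 - 0 = 5
Det delta = 5 * 3 = 15
New det = 4 + 15 = 19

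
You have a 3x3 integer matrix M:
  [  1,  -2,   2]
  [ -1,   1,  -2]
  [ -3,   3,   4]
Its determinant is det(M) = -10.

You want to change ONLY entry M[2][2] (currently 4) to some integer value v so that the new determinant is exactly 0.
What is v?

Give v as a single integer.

Answer: -6

Derivation:
det is linear in entry M[2][2]: det = old_det + (v - 4) * C_22
Cofactor C_22 = -1
Want det = 0: -10 + (v - 4) * -1 = 0
  (v - 4) = 10 / -1 = -10
  v = 4 + (-10) = -6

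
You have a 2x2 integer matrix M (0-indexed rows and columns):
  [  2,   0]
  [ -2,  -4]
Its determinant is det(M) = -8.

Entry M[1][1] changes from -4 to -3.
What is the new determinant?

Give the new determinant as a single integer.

Answer: -6

Derivation:
det is linear in row 1: changing M[1][1] by delta changes det by delta * cofactor(1,1).
Cofactor C_11 = (-1)^(1+1) * minor(1,1) = 2
Entry delta = -3 - -4 = 1
Det delta = 1 * 2 = 2
New det = -8 + 2 = -6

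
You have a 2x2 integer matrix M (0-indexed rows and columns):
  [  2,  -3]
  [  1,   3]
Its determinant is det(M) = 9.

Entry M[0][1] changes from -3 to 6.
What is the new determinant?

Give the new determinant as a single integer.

det is linear in row 0: changing M[0][1] by delta changes det by delta * cofactor(0,1).
Cofactor C_01 = (-1)^(0+1) * minor(0,1) = -1
Entry delta = 6 - -3 = 9
Det delta = 9 * -1 = -9
New det = 9 + -9 = 0

Answer: 0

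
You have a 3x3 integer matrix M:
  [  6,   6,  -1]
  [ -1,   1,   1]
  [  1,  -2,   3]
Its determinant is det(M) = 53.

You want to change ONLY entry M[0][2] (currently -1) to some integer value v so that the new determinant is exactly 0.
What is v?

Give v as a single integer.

Answer: -54

Derivation:
det is linear in entry M[0][2]: det = old_det + (v - -1) * C_02
Cofactor C_02 = 1
Want det = 0: 53 + (v - -1) * 1 = 0
  (v - -1) = -53 / 1 = -53
  v = -1 + (-53) = -54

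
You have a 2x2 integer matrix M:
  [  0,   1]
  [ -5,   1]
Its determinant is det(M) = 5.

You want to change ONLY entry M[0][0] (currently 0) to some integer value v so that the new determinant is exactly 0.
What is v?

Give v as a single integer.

Answer: -5

Derivation:
det is linear in entry M[0][0]: det = old_det + (v - 0) * C_00
Cofactor C_00 = 1
Want det = 0: 5 + (v - 0) * 1 = 0
  (v - 0) = -5 / 1 = -5
  v = 0 + (-5) = -5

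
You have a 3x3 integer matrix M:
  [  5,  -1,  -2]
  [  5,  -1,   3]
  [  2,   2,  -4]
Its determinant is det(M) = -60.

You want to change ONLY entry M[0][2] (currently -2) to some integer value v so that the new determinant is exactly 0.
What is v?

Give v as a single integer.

Answer: 3

Derivation:
det is linear in entry M[0][2]: det = old_det + (v - -2) * C_02
Cofactor C_02 = 12
Want det = 0: -60 + (v - -2) * 12 = 0
  (v - -2) = 60 / 12 = 5
  v = -2 + (5) = 3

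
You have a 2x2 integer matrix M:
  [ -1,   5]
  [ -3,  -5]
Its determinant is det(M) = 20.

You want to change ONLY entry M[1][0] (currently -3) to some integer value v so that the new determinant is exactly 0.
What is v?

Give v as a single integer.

Answer: 1

Derivation:
det is linear in entry M[1][0]: det = old_det + (v - -3) * C_10
Cofactor C_10 = -5
Want det = 0: 20 + (v - -3) * -5 = 0
  (v - -3) = -20 / -5 = 4
  v = -3 + (4) = 1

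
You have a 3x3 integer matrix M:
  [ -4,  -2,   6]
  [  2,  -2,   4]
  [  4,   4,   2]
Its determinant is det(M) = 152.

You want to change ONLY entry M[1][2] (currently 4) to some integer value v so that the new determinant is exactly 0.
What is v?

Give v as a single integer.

det is linear in entry M[1][2]: det = old_det + (v - 4) * C_12
Cofactor C_12 = 8
Want det = 0: 152 + (v - 4) * 8 = 0
  (v - 4) = -152 / 8 = -19
  v = 4 + (-19) = -15

Answer: -15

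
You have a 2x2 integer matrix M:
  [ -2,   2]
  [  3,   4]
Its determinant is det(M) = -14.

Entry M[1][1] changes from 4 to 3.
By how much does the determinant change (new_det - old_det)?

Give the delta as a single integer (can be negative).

Answer: 2

Derivation:
Cofactor C_11 = -2
Entry delta = 3 - 4 = -1
Det delta = entry_delta * cofactor = -1 * -2 = 2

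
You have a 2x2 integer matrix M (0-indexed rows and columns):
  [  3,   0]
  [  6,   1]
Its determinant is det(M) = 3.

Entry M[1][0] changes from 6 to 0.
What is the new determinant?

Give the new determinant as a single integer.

det is linear in row 1: changing M[1][0] by delta changes det by delta * cofactor(1,0).
Cofactor C_10 = (-1)^(1+0) * minor(1,0) = 0
Entry delta = 0 - 6 = -6
Det delta = -6 * 0 = 0
New det = 3 + 0 = 3

Answer: 3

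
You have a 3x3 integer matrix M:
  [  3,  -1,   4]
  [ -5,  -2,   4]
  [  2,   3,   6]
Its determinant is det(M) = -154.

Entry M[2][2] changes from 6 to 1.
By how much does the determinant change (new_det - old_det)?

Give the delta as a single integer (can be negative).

Cofactor C_22 = -11
Entry delta = 1 - 6 = -5
Det delta = entry_delta * cofactor = -5 * -11 = 55

Answer: 55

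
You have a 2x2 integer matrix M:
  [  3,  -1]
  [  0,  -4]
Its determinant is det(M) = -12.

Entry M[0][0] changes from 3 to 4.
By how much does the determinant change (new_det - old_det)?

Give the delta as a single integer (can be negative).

Cofactor C_00 = -4
Entry delta = 4 - 3 = 1
Det delta = entry_delta * cofactor = 1 * -4 = -4

Answer: -4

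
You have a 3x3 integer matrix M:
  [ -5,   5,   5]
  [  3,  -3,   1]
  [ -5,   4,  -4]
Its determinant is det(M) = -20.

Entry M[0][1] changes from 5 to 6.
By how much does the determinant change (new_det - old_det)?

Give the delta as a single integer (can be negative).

Cofactor C_01 = 7
Entry delta = 6 - 5 = 1
Det delta = entry_delta * cofactor = 1 * 7 = 7

Answer: 7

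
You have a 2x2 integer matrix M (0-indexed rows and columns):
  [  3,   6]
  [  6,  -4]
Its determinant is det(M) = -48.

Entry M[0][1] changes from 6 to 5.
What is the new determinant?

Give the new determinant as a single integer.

Answer: -42

Derivation:
det is linear in row 0: changing M[0][1] by delta changes det by delta * cofactor(0,1).
Cofactor C_01 = (-1)^(0+1) * minor(0,1) = -6
Entry delta = 5 - 6 = -1
Det delta = -1 * -6 = 6
New det = -48 + 6 = -42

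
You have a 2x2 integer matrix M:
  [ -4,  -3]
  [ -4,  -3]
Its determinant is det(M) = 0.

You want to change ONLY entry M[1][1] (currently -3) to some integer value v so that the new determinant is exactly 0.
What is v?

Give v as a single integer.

det is linear in entry M[1][1]: det = old_det + (v - -3) * C_11
Cofactor C_11 = -4
Want det = 0: 0 + (v - -3) * -4 = 0
  (v - -3) = 0 / -4 = 0
  v = -3 + (0) = -3

Answer: -3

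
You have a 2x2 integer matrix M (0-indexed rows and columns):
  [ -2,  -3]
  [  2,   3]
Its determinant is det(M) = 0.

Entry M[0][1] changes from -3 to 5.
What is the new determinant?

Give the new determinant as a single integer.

det is linear in row 0: changing M[0][1] by delta changes det by delta * cofactor(0,1).
Cofactor C_01 = (-1)^(0+1) * minor(0,1) = -2
Entry delta = 5 - -3 = 8
Det delta = 8 * -2 = -16
New det = 0 + -16 = -16

Answer: -16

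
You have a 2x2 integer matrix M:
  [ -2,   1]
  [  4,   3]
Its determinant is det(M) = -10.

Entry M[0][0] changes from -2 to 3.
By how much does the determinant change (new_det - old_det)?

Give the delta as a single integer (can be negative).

Answer: 15

Derivation:
Cofactor C_00 = 3
Entry delta = 3 - -2 = 5
Det delta = entry_delta * cofactor = 5 * 3 = 15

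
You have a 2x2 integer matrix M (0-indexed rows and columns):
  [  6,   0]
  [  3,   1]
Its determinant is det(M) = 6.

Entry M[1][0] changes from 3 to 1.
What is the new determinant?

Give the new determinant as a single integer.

Answer: 6

Derivation:
det is linear in row 1: changing M[1][0] by delta changes det by delta * cofactor(1,0).
Cofactor C_10 = (-1)^(1+0) * minor(1,0) = 0
Entry delta = 1 - 3 = -2
Det delta = -2 * 0 = 0
New det = 6 + 0 = 6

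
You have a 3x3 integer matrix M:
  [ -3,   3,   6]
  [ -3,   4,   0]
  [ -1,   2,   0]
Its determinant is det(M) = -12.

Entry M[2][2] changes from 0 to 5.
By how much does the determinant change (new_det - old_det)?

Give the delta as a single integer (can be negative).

Cofactor C_22 = -3
Entry delta = 5 - 0 = 5
Det delta = entry_delta * cofactor = 5 * -3 = -15

Answer: -15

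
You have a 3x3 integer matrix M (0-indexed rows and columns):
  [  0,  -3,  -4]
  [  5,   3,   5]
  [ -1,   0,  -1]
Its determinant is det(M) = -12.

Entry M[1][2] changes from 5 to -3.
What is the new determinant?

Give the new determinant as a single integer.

Answer: -36

Derivation:
det is linear in row 1: changing M[1][2] by delta changes det by delta * cofactor(1,2).
Cofactor C_12 = (-1)^(1+2) * minor(1,2) = 3
Entry delta = -3 - 5 = -8
Det delta = -8 * 3 = -24
New det = -12 + -24 = -36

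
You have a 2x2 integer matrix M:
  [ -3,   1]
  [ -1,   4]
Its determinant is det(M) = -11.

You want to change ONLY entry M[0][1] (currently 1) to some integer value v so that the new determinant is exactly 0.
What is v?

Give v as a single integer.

det is linear in entry M[0][1]: det = old_det + (v - 1) * C_01
Cofactor C_01 = 1
Want det = 0: -11 + (v - 1) * 1 = 0
  (v - 1) = 11 / 1 = 11
  v = 1 + (11) = 12

Answer: 12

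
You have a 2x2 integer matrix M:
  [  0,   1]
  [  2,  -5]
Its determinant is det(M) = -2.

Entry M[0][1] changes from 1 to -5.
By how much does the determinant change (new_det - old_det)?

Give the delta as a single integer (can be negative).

Answer: 12

Derivation:
Cofactor C_01 = -2
Entry delta = -5 - 1 = -6
Det delta = entry_delta * cofactor = -6 * -2 = 12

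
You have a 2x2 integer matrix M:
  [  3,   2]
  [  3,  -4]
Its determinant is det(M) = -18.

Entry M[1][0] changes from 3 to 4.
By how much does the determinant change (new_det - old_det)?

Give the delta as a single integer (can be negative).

Answer: -2

Derivation:
Cofactor C_10 = -2
Entry delta = 4 - 3 = 1
Det delta = entry_delta * cofactor = 1 * -2 = -2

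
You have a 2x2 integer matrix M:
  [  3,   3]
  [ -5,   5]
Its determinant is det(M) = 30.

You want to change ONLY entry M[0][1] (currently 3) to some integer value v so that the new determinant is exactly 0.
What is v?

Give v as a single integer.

det is linear in entry M[0][1]: det = old_det + (v - 3) * C_01
Cofactor C_01 = 5
Want det = 0: 30 + (v - 3) * 5 = 0
  (v - 3) = -30 / 5 = -6
  v = 3 + (-6) = -3

Answer: -3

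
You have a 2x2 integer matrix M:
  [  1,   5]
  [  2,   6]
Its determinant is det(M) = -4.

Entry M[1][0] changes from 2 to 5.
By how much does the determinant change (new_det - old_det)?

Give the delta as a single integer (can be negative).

Cofactor C_10 = -5
Entry delta = 5 - 2 = 3
Det delta = entry_delta * cofactor = 3 * -5 = -15

Answer: -15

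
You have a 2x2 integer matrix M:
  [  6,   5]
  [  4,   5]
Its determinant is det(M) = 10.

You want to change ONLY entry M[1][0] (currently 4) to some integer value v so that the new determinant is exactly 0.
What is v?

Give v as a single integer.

det is linear in entry M[1][0]: det = old_det + (v - 4) * C_10
Cofactor C_10 = -5
Want det = 0: 10 + (v - 4) * -5 = 0
  (v - 4) = -10 / -5 = 2
  v = 4 + (2) = 6

Answer: 6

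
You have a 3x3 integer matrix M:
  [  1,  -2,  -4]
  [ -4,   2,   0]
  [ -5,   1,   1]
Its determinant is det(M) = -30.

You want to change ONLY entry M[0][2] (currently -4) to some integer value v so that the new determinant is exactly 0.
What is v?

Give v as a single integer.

Answer: 1

Derivation:
det is linear in entry M[0][2]: det = old_det + (v - -4) * C_02
Cofactor C_02 = 6
Want det = 0: -30 + (v - -4) * 6 = 0
  (v - -4) = 30 / 6 = 5
  v = -4 + (5) = 1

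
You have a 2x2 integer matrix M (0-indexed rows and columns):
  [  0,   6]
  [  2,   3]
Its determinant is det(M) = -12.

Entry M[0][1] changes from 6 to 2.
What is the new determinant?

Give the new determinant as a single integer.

det is linear in row 0: changing M[0][1] by delta changes det by delta * cofactor(0,1).
Cofactor C_01 = (-1)^(0+1) * minor(0,1) = -2
Entry delta = 2 - 6 = -4
Det delta = -4 * -2 = 8
New det = -12 + 8 = -4

Answer: -4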